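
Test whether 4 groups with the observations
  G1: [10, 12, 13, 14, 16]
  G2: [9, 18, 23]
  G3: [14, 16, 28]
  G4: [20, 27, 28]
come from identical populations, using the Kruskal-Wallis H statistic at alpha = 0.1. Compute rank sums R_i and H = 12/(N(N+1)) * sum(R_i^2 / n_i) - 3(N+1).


Step 1: Combine all N = 14 observations and assign midranks.
sorted (value, group, rank): (9,G2,1), (10,G1,2), (12,G1,3), (13,G1,4), (14,G1,5.5), (14,G3,5.5), (16,G1,7.5), (16,G3,7.5), (18,G2,9), (20,G4,10), (23,G2,11), (27,G4,12), (28,G3,13.5), (28,G4,13.5)
Step 2: Sum ranks within each group.
R_1 = 22 (n_1 = 5)
R_2 = 21 (n_2 = 3)
R_3 = 26.5 (n_3 = 3)
R_4 = 35.5 (n_4 = 3)
Step 3: H = 12/(N(N+1)) * sum(R_i^2/n_i) - 3(N+1)
     = 12/(14*15) * (22^2/5 + 21^2/3 + 26.5^2/3 + 35.5^2/3) - 3*15
     = 0.057143 * 897.967 - 45
     = 6.312381.
Step 4: Ties present; correction factor C = 1 - 18/(14^3 - 14) = 0.993407. Corrected H = 6.312381 / 0.993407 = 6.354277.
Step 5: Under H0, H ~ chi^2(3); p-value = 0.095590.
Step 6: alpha = 0.1. reject H0.

H = 6.3543, df = 3, p = 0.095590, reject H0.


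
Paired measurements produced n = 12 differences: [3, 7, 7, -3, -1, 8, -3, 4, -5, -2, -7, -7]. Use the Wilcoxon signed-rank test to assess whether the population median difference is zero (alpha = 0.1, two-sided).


Step 1: Drop any zero differences (none here) and take |d_i|.
|d| = [3, 7, 7, 3, 1, 8, 3, 4, 5, 2, 7, 7]
Step 2: Midrank |d_i| (ties get averaged ranks).
ranks: |3|->4, |7|->9.5, |7|->9.5, |3|->4, |1|->1, |8|->12, |3|->4, |4|->6, |5|->7, |2|->2, |7|->9.5, |7|->9.5
Step 3: Attach original signs; sum ranks with positive sign and with negative sign.
W+ = 4 + 9.5 + 9.5 + 12 + 6 = 41
W- = 4 + 1 + 4 + 7 + 2 + 9.5 + 9.5 = 37
(Check: W+ + W- = 78 should equal n(n+1)/2 = 78.)
Step 4: Test statistic W = min(W+, W-) = 37.
Step 5: Ties in |d|, so use the tie-corrected normal approximation.
        E[W] = n(n+1)/4 = 12*13/4 = 39.
        Tie groups: |d|=3 (t=3), |d|=7 (t=4); sum(t^3 - t) = 84.
        Var[W] = n(n+1)(2n+1)/24 - sum(t^3-t)/48 = 3900/24 - 84/48 = 160.75.
        z = (W - E[W]) / sqrt(Var[W]) = (37 - 39) / 12.6787 = -0.1577.
        Two-sided p = 2*Phi(z) = 0.874658.
Step 6: alpha = 0.1. fail to reject H0.

W+ = 41, W- = 37, W = min = 37, p = 0.874658, fail to reject H0.


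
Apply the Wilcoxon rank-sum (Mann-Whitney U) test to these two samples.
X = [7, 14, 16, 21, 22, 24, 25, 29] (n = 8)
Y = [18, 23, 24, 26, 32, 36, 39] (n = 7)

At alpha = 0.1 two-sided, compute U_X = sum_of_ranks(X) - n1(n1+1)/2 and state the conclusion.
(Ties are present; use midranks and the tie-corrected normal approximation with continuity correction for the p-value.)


Step 1: Combine and sort all 15 observations; assign midranks.
sorted (value, group): (7,X), (14,X), (16,X), (18,Y), (21,X), (22,X), (23,Y), (24,X), (24,Y), (25,X), (26,Y), (29,X), (32,Y), (36,Y), (39,Y)
ranks: 7->1, 14->2, 16->3, 18->4, 21->5, 22->6, 23->7, 24->8.5, 24->8.5, 25->10, 26->11, 29->12, 32->13, 36->14, 39->15
Step 2: Rank sum for X: R1 = 1 + 2 + 3 + 5 + 6 + 8.5 + 10 + 12 = 47.5.
Step 3: U_X = R1 - n1(n1+1)/2 = 47.5 - 8*9/2 = 47.5 - 36 = 11.5.
       U_Y = n1*n2 - U_X = 56 - 11.5 = 44.5.
Step 4: Ties are present, so use the tie-corrected normal approximation (with continuity correction) for the p-value.
Step 5: p-value = 0.063840; compare to alpha = 0.1. reject H0.

U_X = 11.5, p = 0.063840, reject H0 at alpha = 0.1.


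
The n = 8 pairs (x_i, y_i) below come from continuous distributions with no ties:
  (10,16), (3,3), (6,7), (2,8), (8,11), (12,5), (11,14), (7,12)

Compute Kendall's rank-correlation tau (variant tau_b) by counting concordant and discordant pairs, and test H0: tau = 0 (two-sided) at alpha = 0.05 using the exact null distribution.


Step 1: Enumerate the 28 unordered pairs (i,j) with i<j and classify each by sign(x_j-x_i) * sign(y_j-y_i).
  (1,2):dx=-7,dy=-13->C; (1,3):dx=-4,dy=-9->C; (1,4):dx=-8,dy=-8->C; (1,5):dx=-2,dy=-5->C
  (1,6):dx=+2,dy=-11->D; (1,7):dx=+1,dy=-2->D; (1,8):dx=-3,dy=-4->C; (2,3):dx=+3,dy=+4->C
  (2,4):dx=-1,dy=+5->D; (2,5):dx=+5,dy=+8->C; (2,6):dx=+9,dy=+2->C; (2,7):dx=+8,dy=+11->C
  (2,8):dx=+4,dy=+9->C; (3,4):dx=-4,dy=+1->D; (3,5):dx=+2,dy=+4->C; (3,6):dx=+6,dy=-2->D
  (3,7):dx=+5,dy=+7->C; (3,8):dx=+1,dy=+5->C; (4,5):dx=+6,dy=+3->C; (4,6):dx=+10,dy=-3->D
  (4,7):dx=+9,dy=+6->C; (4,8):dx=+5,dy=+4->C; (5,6):dx=+4,dy=-6->D; (5,7):dx=+3,dy=+3->C
  (5,8):dx=-1,dy=+1->D; (6,7):dx=-1,dy=+9->D; (6,8):dx=-5,dy=+7->D; (7,8):dx=-4,dy=-2->C
Step 2: C = 18, D = 10, total pairs = 28.
Step 3: tau = (C - D)/(n(n-1)/2) = (18 - 10)/28 = 0.285714.
Step 4: Exact two-sided p-value (enumerate n! = 40320 permutations of y under H0): p = 0.398760.
Step 5: alpha = 0.05. fail to reject H0.

tau_b = 0.2857 (C=18, D=10), p = 0.398760, fail to reject H0.


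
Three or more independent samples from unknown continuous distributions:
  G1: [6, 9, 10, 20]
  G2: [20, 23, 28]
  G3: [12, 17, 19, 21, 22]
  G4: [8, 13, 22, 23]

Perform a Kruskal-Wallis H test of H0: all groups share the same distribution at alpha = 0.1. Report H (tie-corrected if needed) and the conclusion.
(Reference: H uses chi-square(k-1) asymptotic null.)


Step 1: Combine all N = 16 observations and assign midranks.
sorted (value, group, rank): (6,G1,1), (8,G4,2), (9,G1,3), (10,G1,4), (12,G3,5), (13,G4,6), (17,G3,7), (19,G3,8), (20,G1,9.5), (20,G2,9.5), (21,G3,11), (22,G3,12.5), (22,G4,12.5), (23,G2,14.5), (23,G4,14.5), (28,G2,16)
Step 2: Sum ranks within each group.
R_1 = 17.5 (n_1 = 4)
R_2 = 40 (n_2 = 3)
R_3 = 43.5 (n_3 = 5)
R_4 = 35 (n_4 = 4)
Step 3: H = 12/(N(N+1)) * sum(R_i^2/n_i) - 3(N+1)
     = 12/(16*17) * (17.5^2/4 + 40^2/3 + 43.5^2/5 + 35^2/4) - 3*17
     = 0.044118 * 1294.6 - 51
     = 6.114522.
Step 4: Ties present; correction factor C = 1 - 18/(16^3 - 16) = 0.995588. Corrected H = 6.114522 / 0.995588 = 6.141617.
Step 5: Under H0, H ~ chi^2(3); p-value = 0.104920.
Step 6: alpha = 0.1. fail to reject H0.

H = 6.1416, df = 3, p = 0.104920, fail to reject H0.


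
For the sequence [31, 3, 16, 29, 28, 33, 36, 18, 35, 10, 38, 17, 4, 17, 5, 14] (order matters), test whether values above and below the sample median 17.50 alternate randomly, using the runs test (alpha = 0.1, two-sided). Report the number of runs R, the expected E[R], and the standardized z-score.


Step 1: Compute median = 17.50; label A = above, B = below.
Labels in order: ABBAAAAAABABBBBB  (n_A = 8, n_B = 8)
Step 2: Count runs R = 6.
Step 3: Under H0 (random ordering), E[R] = 2*n_A*n_B/(n_A+n_B) + 1 = 2*8*8/16 + 1 = 9.0000.
        Var[R] = 2*n_A*n_B*(2*n_A*n_B - n_A - n_B) / ((n_A+n_B)^2 * (n_A+n_B-1)) = 14336/3840 = 3.7333.
        SD[R] = 1.9322.
Step 4: Continuity-corrected z = (R + 0.5 - E[R]) / SD[R] = (6 + 0.5 - 9.0000) / 1.9322 = -1.2939.
Step 5: Two-sided p-value via normal approximation = 2*(1 - Phi(|z|)) = 0.195709.
Step 6: alpha = 0.1. fail to reject H0.

R = 6, z = -1.2939, p = 0.195709, fail to reject H0.


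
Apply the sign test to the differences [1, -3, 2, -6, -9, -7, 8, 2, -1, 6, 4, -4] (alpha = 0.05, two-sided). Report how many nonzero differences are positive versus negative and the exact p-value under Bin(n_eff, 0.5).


Step 1: Discard zero differences. Original n = 12; n_eff = number of nonzero differences = 12.
Nonzero differences (with sign): +1, -3, +2, -6, -9, -7, +8, +2, -1, +6, +4, -4
Step 2: Count signs: positive = 6, negative = 6.
Step 3: Under H0: P(positive) = 0.5, so the number of positives S ~ Bin(12, 0.5).
Step 4: Two-sided exact p-value = sum of Bin(12,0.5) probabilities at or below the observed probability = 1.000000.
Step 5: alpha = 0.05. fail to reject H0.

n_eff = 12, pos = 6, neg = 6, p = 1.000000, fail to reject H0.


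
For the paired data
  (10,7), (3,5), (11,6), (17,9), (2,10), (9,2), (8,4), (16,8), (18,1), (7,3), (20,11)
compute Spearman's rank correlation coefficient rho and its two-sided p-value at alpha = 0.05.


Step 1: Rank x and y separately (midranks; no ties here).
rank(x): 10->6, 3->2, 11->7, 17->9, 2->1, 9->5, 8->4, 16->8, 18->10, 7->3, 20->11
rank(y): 7->7, 5->5, 6->6, 9->9, 10->10, 2->2, 4->4, 8->8, 1->1, 3->3, 11->11
Step 2: d_i = R_x(i) - R_y(i); compute d_i^2.
  (6-7)^2=1, (2-5)^2=9, (7-6)^2=1, (9-9)^2=0, (1-10)^2=81, (5-2)^2=9, (4-4)^2=0, (8-8)^2=0, (10-1)^2=81, (3-3)^2=0, (11-11)^2=0
sum(d^2) = 182.
Step 3: rho = 1 - 6*182 / (11*(11^2 - 1)) = 1 - 1092/1320 = 0.172727.
Step 4: Under H0, t = rho * sqrt((n-2)/(1-rho^2)) = 0.5261 ~ t(9).
Step 5: Two-sided p-value from the t-distribution with 9 df = 0.611542.
Step 6: alpha = 0.05. fail to reject H0.

rho = 0.1727, p = 0.611542, fail to reject H0 at alpha = 0.05.


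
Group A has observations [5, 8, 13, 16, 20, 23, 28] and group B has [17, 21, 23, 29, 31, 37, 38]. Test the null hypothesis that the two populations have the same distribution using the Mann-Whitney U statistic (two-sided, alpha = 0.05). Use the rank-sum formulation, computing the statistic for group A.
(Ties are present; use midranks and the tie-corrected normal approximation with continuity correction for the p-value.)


Step 1: Combine and sort all 14 observations; assign midranks.
sorted (value, group): (5,X), (8,X), (13,X), (16,X), (17,Y), (20,X), (21,Y), (23,X), (23,Y), (28,X), (29,Y), (31,Y), (37,Y), (38,Y)
ranks: 5->1, 8->2, 13->3, 16->4, 17->5, 20->6, 21->7, 23->8.5, 23->8.5, 28->10, 29->11, 31->12, 37->13, 38->14
Step 2: Rank sum for X: R1 = 1 + 2 + 3 + 4 + 6 + 8.5 + 10 = 34.5.
Step 3: U_X = R1 - n1(n1+1)/2 = 34.5 - 7*8/2 = 34.5 - 28 = 6.5.
       U_Y = n1*n2 - U_X = 49 - 6.5 = 42.5.
Step 4: Ties are present, so use the tie-corrected normal approximation (with continuity correction) for the p-value.
Step 5: p-value = 0.025187; compare to alpha = 0.05. reject H0.

U_X = 6.5, p = 0.025187, reject H0 at alpha = 0.05.


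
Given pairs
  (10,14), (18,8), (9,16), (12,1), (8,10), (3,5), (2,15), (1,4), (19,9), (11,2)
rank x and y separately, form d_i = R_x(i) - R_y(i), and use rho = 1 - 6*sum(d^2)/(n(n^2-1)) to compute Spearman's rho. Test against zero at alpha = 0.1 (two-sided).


Step 1: Rank x and y separately (midranks; no ties here).
rank(x): 10->6, 18->9, 9->5, 12->8, 8->4, 3->3, 2->2, 1->1, 19->10, 11->7
rank(y): 14->8, 8->5, 16->10, 1->1, 10->7, 5->4, 15->9, 4->3, 9->6, 2->2
Step 2: d_i = R_x(i) - R_y(i); compute d_i^2.
  (6-8)^2=4, (9-5)^2=16, (5-10)^2=25, (8-1)^2=49, (4-7)^2=9, (3-4)^2=1, (2-9)^2=49, (1-3)^2=4, (10-6)^2=16, (7-2)^2=25
sum(d^2) = 198.
Step 3: rho = 1 - 6*198 / (10*(10^2 - 1)) = 1 - 1188/990 = -0.200000.
Step 4: Under H0, t = rho * sqrt((n-2)/(1-rho^2)) = -0.5774 ~ t(8).
Step 5: Two-sided p-value from the t-distribution with 8 df = 0.579584.
Step 6: alpha = 0.1. fail to reject H0.

rho = -0.2000, p = 0.579584, fail to reject H0 at alpha = 0.1.


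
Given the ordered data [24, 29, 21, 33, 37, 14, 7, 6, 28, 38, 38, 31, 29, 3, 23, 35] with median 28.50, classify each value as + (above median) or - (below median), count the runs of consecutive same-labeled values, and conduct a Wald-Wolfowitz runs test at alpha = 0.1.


Step 1: Compute median = 28.50; label A = above, B = below.
Labels in order: BABAABBBBAAAABBA  (n_A = 8, n_B = 8)
Step 2: Count runs R = 8.
Step 3: Under H0 (random ordering), E[R] = 2*n_A*n_B/(n_A+n_B) + 1 = 2*8*8/16 + 1 = 9.0000.
        Var[R] = 2*n_A*n_B*(2*n_A*n_B - n_A - n_B) / ((n_A+n_B)^2 * (n_A+n_B-1)) = 14336/3840 = 3.7333.
        SD[R] = 1.9322.
Step 4: Continuity-corrected z = (R + 0.5 - E[R]) / SD[R] = (8 + 0.5 - 9.0000) / 1.9322 = -0.2588.
Step 5: Two-sided p-value via normal approximation = 2*(1 - Phi(|z|)) = 0.795809.
Step 6: alpha = 0.1. fail to reject H0.

R = 8, z = -0.2588, p = 0.795809, fail to reject H0.


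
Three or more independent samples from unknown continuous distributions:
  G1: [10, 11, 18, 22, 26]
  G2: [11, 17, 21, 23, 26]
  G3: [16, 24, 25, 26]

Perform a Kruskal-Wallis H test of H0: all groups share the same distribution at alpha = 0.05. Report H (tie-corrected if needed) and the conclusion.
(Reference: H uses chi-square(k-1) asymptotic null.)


Step 1: Combine all N = 14 observations and assign midranks.
sorted (value, group, rank): (10,G1,1), (11,G1,2.5), (11,G2,2.5), (16,G3,4), (17,G2,5), (18,G1,6), (21,G2,7), (22,G1,8), (23,G2,9), (24,G3,10), (25,G3,11), (26,G1,13), (26,G2,13), (26,G3,13)
Step 2: Sum ranks within each group.
R_1 = 30.5 (n_1 = 5)
R_2 = 36.5 (n_2 = 5)
R_3 = 38 (n_3 = 4)
Step 3: H = 12/(N(N+1)) * sum(R_i^2/n_i) - 3(N+1)
     = 12/(14*15) * (30.5^2/5 + 36.5^2/5 + 38^2/4) - 3*15
     = 0.057143 * 813.5 - 45
     = 1.485714.
Step 4: Ties present; correction factor C = 1 - 30/(14^3 - 14) = 0.989011. Corrected H = 1.485714 / 0.989011 = 1.502222.
Step 5: Under H0, H ~ chi^2(2); p-value = 0.471842.
Step 6: alpha = 0.05. fail to reject H0.

H = 1.5022, df = 2, p = 0.471842, fail to reject H0.


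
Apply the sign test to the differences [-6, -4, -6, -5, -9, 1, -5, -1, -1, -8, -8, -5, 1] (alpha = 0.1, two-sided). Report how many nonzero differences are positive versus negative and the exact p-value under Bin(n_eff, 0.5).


Step 1: Discard zero differences. Original n = 13; n_eff = number of nonzero differences = 13.
Nonzero differences (with sign): -6, -4, -6, -5, -9, +1, -5, -1, -1, -8, -8, -5, +1
Step 2: Count signs: positive = 2, negative = 11.
Step 3: Under H0: P(positive) = 0.5, so the number of positives S ~ Bin(13, 0.5).
Step 4: Two-sided exact p-value = sum of Bin(13,0.5) probabilities at or below the observed probability = 0.022461.
Step 5: alpha = 0.1. reject H0.

n_eff = 13, pos = 2, neg = 11, p = 0.022461, reject H0.


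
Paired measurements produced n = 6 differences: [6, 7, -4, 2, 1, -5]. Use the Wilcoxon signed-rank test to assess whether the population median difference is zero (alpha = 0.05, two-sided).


Step 1: Drop any zero differences (none here) and take |d_i|.
|d| = [6, 7, 4, 2, 1, 5]
Step 2: Midrank |d_i| (ties get averaged ranks).
ranks: |6|->5, |7|->6, |4|->3, |2|->2, |1|->1, |5|->4
Step 3: Attach original signs; sum ranks with positive sign and with negative sign.
W+ = 5 + 6 + 2 + 1 = 14
W- = 3 + 4 = 7
(Check: W+ + W- = 21 should equal n(n+1)/2 = 21.)
Step 4: Test statistic W = min(W+, W-) = 7.
Step 5: No ties, so the exact null distribution over the 2^6 = 64 sign assignments gives the two-sided p-value = 0.562500.
Step 6: alpha = 0.05. fail to reject H0.

W+ = 14, W- = 7, W = min = 7, p = 0.562500, fail to reject H0.


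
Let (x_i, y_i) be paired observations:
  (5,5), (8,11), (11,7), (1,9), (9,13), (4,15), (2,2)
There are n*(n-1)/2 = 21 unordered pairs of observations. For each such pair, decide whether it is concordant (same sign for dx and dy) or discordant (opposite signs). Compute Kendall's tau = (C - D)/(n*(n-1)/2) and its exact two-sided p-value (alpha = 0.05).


Step 1: Enumerate the 21 unordered pairs (i,j) with i<j and classify each by sign(x_j-x_i) * sign(y_j-y_i).
  (1,2):dx=+3,dy=+6->C; (1,3):dx=+6,dy=+2->C; (1,4):dx=-4,dy=+4->D; (1,5):dx=+4,dy=+8->C
  (1,6):dx=-1,dy=+10->D; (1,7):dx=-3,dy=-3->C; (2,3):dx=+3,dy=-4->D; (2,4):dx=-7,dy=-2->C
  (2,5):dx=+1,dy=+2->C; (2,6):dx=-4,dy=+4->D; (2,7):dx=-6,dy=-9->C; (3,4):dx=-10,dy=+2->D
  (3,5):dx=-2,dy=+6->D; (3,6):dx=-7,dy=+8->D; (3,7):dx=-9,dy=-5->C; (4,5):dx=+8,dy=+4->C
  (4,6):dx=+3,dy=+6->C; (4,7):dx=+1,dy=-7->D; (5,6):dx=-5,dy=+2->D; (5,7):dx=-7,dy=-11->C
  (6,7):dx=-2,dy=-13->C
Step 2: C = 12, D = 9, total pairs = 21.
Step 3: tau = (C - D)/(n(n-1)/2) = (12 - 9)/21 = 0.142857.
Step 4: Exact two-sided p-value (enumerate n! = 5040 permutations of y under H0): p = 0.772619.
Step 5: alpha = 0.05. fail to reject H0.

tau_b = 0.1429 (C=12, D=9), p = 0.772619, fail to reject H0.


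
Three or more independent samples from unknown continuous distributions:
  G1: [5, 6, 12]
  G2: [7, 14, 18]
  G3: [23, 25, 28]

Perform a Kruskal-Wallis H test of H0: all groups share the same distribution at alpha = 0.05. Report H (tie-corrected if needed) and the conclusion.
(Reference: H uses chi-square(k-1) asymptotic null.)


Step 1: Combine all N = 9 observations and assign midranks.
sorted (value, group, rank): (5,G1,1), (6,G1,2), (7,G2,3), (12,G1,4), (14,G2,5), (18,G2,6), (23,G3,7), (25,G3,8), (28,G3,9)
Step 2: Sum ranks within each group.
R_1 = 7 (n_1 = 3)
R_2 = 14 (n_2 = 3)
R_3 = 24 (n_3 = 3)
Step 3: H = 12/(N(N+1)) * sum(R_i^2/n_i) - 3(N+1)
     = 12/(9*10) * (7^2/3 + 14^2/3 + 24^2/3) - 3*10
     = 0.133333 * 273.667 - 30
     = 6.488889.
Step 4: No ties, so H is used without correction.
Step 5: Under H0, H ~ chi^2(2); p-value = 0.038990.
Step 6: alpha = 0.05. reject H0.

H = 6.4889, df = 2, p = 0.038990, reject H0.


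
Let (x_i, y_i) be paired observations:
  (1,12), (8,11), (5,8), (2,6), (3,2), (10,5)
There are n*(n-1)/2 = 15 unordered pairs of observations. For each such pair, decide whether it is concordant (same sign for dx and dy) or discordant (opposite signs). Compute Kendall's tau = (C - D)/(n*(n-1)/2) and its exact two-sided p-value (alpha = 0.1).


Step 1: Enumerate the 15 unordered pairs (i,j) with i<j and classify each by sign(x_j-x_i) * sign(y_j-y_i).
  (1,2):dx=+7,dy=-1->D; (1,3):dx=+4,dy=-4->D; (1,4):dx=+1,dy=-6->D; (1,5):dx=+2,dy=-10->D
  (1,6):dx=+9,dy=-7->D; (2,3):dx=-3,dy=-3->C; (2,4):dx=-6,dy=-5->C; (2,5):dx=-5,dy=-9->C
  (2,6):dx=+2,dy=-6->D; (3,4):dx=-3,dy=-2->C; (3,5):dx=-2,dy=-6->C; (3,6):dx=+5,dy=-3->D
  (4,5):dx=+1,dy=-4->D; (4,6):dx=+8,dy=-1->D; (5,6):dx=+7,dy=+3->C
Step 2: C = 6, D = 9, total pairs = 15.
Step 3: tau = (C - D)/(n(n-1)/2) = (6 - 9)/15 = -0.200000.
Step 4: Exact two-sided p-value (enumerate n! = 720 permutations of y under H0): p = 0.719444.
Step 5: alpha = 0.1. fail to reject H0.

tau_b = -0.2000 (C=6, D=9), p = 0.719444, fail to reject H0.


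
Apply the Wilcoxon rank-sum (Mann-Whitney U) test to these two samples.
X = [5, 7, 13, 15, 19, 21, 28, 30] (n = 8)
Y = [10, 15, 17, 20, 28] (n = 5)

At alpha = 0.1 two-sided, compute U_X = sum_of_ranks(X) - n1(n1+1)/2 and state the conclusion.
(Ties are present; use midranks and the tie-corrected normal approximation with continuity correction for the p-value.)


Step 1: Combine and sort all 13 observations; assign midranks.
sorted (value, group): (5,X), (7,X), (10,Y), (13,X), (15,X), (15,Y), (17,Y), (19,X), (20,Y), (21,X), (28,X), (28,Y), (30,X)
ranks: 5->1, 7->2, 10->3, 13->4, 15->5.5, 15->5.5, 17->7, 19->8, 20->9, 21->10, 28->11.5, 28->11.5, 30->13
Step 2: Rank sum for X: R1 = 1 + 2 + 4 + 5.5 + 8 + 10 + 11.5 + 13 = 55.
Step 3: U_X = R1 - n1(n1+1)/2 = 55 - 8*9/2 = 55 - 36 = 19.
       U_Y = n1*n2 - U_X = 40 - 19 = 21.
Step 4: Ties are present, so use the tie-corrected normal approximation (with continuity correction) for the p-value.
Step 5: p-value = 0.941492; compare to alpha = 0.1. fail to reject H0.

U_X = 19, p = 0.941492, fail to reject H0 at alpha = 0.1.


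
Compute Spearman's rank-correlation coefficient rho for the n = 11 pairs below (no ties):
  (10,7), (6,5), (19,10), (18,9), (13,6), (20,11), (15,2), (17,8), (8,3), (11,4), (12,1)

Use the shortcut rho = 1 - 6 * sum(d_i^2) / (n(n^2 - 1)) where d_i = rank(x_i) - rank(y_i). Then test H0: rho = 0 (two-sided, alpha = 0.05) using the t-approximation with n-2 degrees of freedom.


Step 1: Rank x and y separately (midranks; no ties here).
rank(x): 10->3, 6->1, 19->10, 18->9, 13->6, 20->11, 15->7, 17->8, 8->2, 11->4, 12->5
rank(y): 7->7, 5->5, 10->10, 9->9, 6->6, 11->11, 2->2, 8->8, 3->3, 4->4, 1->1
Step 2: d_i = R_x(i) - R_y(i); compute d_i^2.
  (3-7)^2=16, (1-5)^2=16, (10-10)^2=0, (9-9)^2=0, (6-6)^2=0, (11-11)^2=0, (7-2)^2=25, (8-8)^2=0, (2-3)^2=1, (4-4)^2=0, (5-1)^2=16
sum(d^2) = 74.
Step 3: rho = 1 - 6*74 / (11*(11^2 - 1)) = 1 - 444/1320 = 0.663636.
Step 4: Under H0, t = rho * sqrt((n-2)/(1-rho^2)) = 2.6614 ~ t(9).
Step 5: Two-sided p-value from the t-distribution with 9 df = 0.025984.
Step 6: alpha = 0.05. reject H0.

rho = 0.6636, p = 0.025984, reject H0 at alpha = 0.05.


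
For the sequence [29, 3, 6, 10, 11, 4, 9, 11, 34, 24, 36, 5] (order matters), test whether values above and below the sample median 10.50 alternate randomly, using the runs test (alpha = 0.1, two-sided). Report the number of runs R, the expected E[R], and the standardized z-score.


Step 1: Compute median = 10.50; label A = above, B = below.
Labels in order: ABBBABBAAAAB  (n_A = 6, n_B = 6)
Step 2: Count runs R = 6.
Step 3: Under H0 (random ordering), E[R] = 2*n_A*n_B/(n_A+n_B) + 1 = 2*6*6/12 + 1 = 7.0000.
        Var[R] = 2*n_A*n_B*(2*n_A*n_B - n_A - n_B) / ((n_A+n_B)^2 * (n_A+n_B-1)) = 4320/1584 = 2.7273.
        SD[R] = 1.6514.
Step 4: Continuity-corrected z = (R + 0.5 - E[R]) / SD[R] = (6 + 0.5 - 7.0000) / 1.6514 = -0.3028.
Step 5: Two-sided p-value via normal approximation = 2*(1 - Phi(|z|)) = 0.762069.
Step 6: alpha = 0.1. fail to reject H0.

R = 6, z = -0.3028, p = 0.762069, fail to reject H0.


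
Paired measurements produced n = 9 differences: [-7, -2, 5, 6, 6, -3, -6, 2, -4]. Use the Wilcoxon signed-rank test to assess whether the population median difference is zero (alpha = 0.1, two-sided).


Step 1: Drop any zero differences (none here) and take |d_i|.
|d| = [7, 2, 5, 6, 6, 3, 6, 2, 4]
Step 2: Midrank |d_i| (ties get averaged ranks).
ranks: |7|->9, |2|->1.5, |5|->5, |6|->7, |6|->7, |3|->3, |6|->7, |2|->1.5, |4|->4
Step 3: Attach original signs; sum ranks with positive sign and with negative sign.
W+ = 5 + 7 + 7 + 1.5 = 20.5
W- = 9 + 1.5 + 3 + 7 + 4 = 24.5
(Check: W+ + W- = 45 should equal n(n+1)/2 = 45.)
Step 4: Test statistic W = min(W+, W-) = 20.5.
Step 5: Ties in |d|, so use the tie-corrected normal approximation.
        E[W] = n(n+1)/4 = 9*10/4 = 22.5.
        Tie groups: |d|=2 (t=2), |d|=6 (t=3); sum(t^3 - t) = 30.
        Var[W] = n(n+1)(2n+1)/24 - sum(t^3-t)/48 = 1710/24 - 30/48 = 70.625.
        z = (W - E[W]) / sqrt(Var[W]) = (20.5 - 22.5) / 8.4039 = -0.2380.
        Two-sided p = 2*Phi(z) = 0.811892.
Step 6: alpha = 0.1. fail to reject H0.

W+ = 20.5, W- = 24.5, W = min = 20.5, p = 0.811892, fail to reject H0.


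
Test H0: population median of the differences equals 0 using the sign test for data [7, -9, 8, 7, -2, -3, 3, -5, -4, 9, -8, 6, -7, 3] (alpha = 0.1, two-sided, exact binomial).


Step 1: Discard zero differences. Original n = 14; n_eff = number of nonzero differences = 14.
Nonzero differences (with sign): +7, -9, +8, +7, -2, -3, +3, -5, -4, +9, -8, +6, -7, +3
Step 2: Count signs: positive = 7, negative = 7.
Step 3: Under H0: P(positive) = 0.5, so the number of positives S ~ Bin(14, 0.5).
Step 4: Two-sided exact p-value = sum of Bin(14,0.5) probabilities at or below the observed probability = 1.000000.
Step 5: alpha = 0.1. fail to reject H0.

n_eff = 14, pos = 7, neg = 7, p = 1.000000, fail to reject H0.


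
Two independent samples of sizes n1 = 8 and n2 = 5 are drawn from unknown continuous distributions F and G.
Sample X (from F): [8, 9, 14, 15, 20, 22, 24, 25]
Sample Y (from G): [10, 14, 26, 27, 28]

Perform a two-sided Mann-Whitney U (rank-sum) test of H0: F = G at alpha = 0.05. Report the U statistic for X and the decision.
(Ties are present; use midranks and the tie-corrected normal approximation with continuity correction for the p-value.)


Step 1: Combine and sort all 13 observations; assign midranks.
sorted (value, group): (8,X), (9,X), (10,Y), (14,X), (14,Y), (15,X), (20,X), (22,X), (24,X), (25,X), (26,Y), (27,Y), (28,Y)
ranks: 8->1, 9->2, 10->3, 14->4.5, 14->4.5, 15->6, 20->7, 22->8, 24->9, 25->10, 26->11, 27->12, 28->13
Step 2: Rank sum for X: R1 = 1 + 2 + 4.5 + 6 + 7 + 8 + 9 + 10 = 47.5.
Step 3: U_X = R1 - n1(n1+1)/2 = 47.5 - 8*9/2 = 47.5 - 36 = 11.5.
       U_Y = n1*n2 - U_X = 40 - 11.5 = 28.5.
Step 4: Ties are present, so use the tie-corrected normal approximation (with continuity correction) for the p-value.
Step 5: p-value = 0.240919; compare to alpha = 0.05. fail to reject H0.

U_X = 11.5, p = 0.240919, fail to reject H0 at alpha = 0.05.


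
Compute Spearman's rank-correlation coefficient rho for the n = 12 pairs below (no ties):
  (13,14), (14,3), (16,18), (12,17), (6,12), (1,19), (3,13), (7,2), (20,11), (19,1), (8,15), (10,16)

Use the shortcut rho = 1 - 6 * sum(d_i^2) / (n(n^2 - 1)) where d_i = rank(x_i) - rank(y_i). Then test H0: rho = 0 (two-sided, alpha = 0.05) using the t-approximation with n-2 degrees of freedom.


Step 1: Rank x and y separately (midranks; no ties here).
rank(x): 13->8, 14->9, 16->10, 12->7, 6->3, 1->1, 3->2, 7->4, 20->12, 19->11, 8->5, 10->6
rank(y): 14->7, 3->3, 18->11, 17->10, 12->5, 19->12, 13->6, 2->2, 11->4, 1->1, 15->8, 16->9
Step 2: d_i = R_x(i) - R_y(i); compute d_i^2.
  (8-7)^2=1, (9-3)^2=36, (10-11)^2=1, (7-10)^2=9, (3-5)^2=4, (1-12)^2=121, (2-6)^2=16, (4-2)^2=4, (12-4)^2=64, (11-1)^2=100, (5-8)^2=9, (6-9)^2=9
sum(d^2) = 374.
Step 3: rho = 1 - 6*374 / (12*(12^2 - 1)) = 1 - 2244/1716 = -0.307692.
Step 4: Under H0, t = rho * sqrt((n-2)/(1-rho^2)) = -1.0226 ~ t(10).
Step 5: Two-sided p-value from the t-distribution with 10 df = 0.330589.
Step 6: alpha = 0.05. fail to reject H0.

rho = -0.3077, p = 0.330589, fail to reject H0 at alpha = 0.05.


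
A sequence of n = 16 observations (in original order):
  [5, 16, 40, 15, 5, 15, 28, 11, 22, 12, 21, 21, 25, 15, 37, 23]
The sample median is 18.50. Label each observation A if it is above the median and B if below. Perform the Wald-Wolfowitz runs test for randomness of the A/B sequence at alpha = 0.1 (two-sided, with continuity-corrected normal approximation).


Step 1: Compute median = 18.50; label A = above, B = below.
Labels in order: BBABBBABABAAABAA  (n_A = 8, n_B = 8)
Step 2: Count runs R = 10.
Step 3: Under H0 (random ordering), E[R] = 2*n_A*n_B/(n_A+n_B) + 1 = 2*8*8/16 + 1 = 9.0000.
        Var[R] = 2*n_A*n_B*(2*n_A*n_B - n_A - n_B) / ((n_A+n_B)^2 * (n_A+n_B-1)) = 14336/3840 = 3.7333.
        SD[R] = 1.9322.
Step 4: Continuity-corrected z = (R - 0.5 - E[R]) / SD[R] = (10 - 0.5 - 9.0000) / 1.9322 = 0.2588.
Step 5: Two-sided p-value via normal approximation = 2*(1 - Phi(|z|)) = 0.795809.
Step 6: alpha = 0.1. fail to reject H0.

R = 10, z = 0.2588, p = 0.795809, fail to reject H0.


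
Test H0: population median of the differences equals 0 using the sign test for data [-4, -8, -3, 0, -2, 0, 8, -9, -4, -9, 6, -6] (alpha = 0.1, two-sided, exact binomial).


Step 1: Discard zero differences. Original n = 12; n_eff = number of nonzero differences = 10.
Nonzero differences (with sign): -4, -8, -3, -2, +8, -9, -4, -9, +6, -6
Step 2: Count signs: positive = 2, negative = 8.
Step 3: Under H0: P(positive) = 0.5, so the number of positives S ~ Bin(10, 0.5).
Step 4: Two-sided exact p-value = sum of Bin(10,0.5) probabilities at or below the observed probability = 0.109375.
Step 5: alpha = 0.1. fail to reject H0.

n_eff = 10, pos = 2, neg = 8, p = 0.109375, fail to reject H0.


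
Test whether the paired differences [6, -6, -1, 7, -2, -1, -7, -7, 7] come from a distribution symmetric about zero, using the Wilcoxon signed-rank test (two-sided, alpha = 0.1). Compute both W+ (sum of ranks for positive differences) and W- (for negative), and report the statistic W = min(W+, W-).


Step 1: Drop any zero differences (none here) and take |d_i|.
|d| = [6, 6, 1, 7, 2, 1, 7, 7, 7]
Step 2: Midrank |d_i| (ties get averaged ranks).
ranks: |6|->4.5, |6|->4.5, |1|->1.5, |7|->7.5, |2|->3, |1|->1.5, |7|->7.5, |7|->7.5, |7|->7.5
Step 3: Attach original signs; sum ranks with positive sign and with negative sign.
W+ = 4.5 + 7.5 + 7.5 = 19.5
W- = 4.5 + 1.5 + 3 + 1.5 + 7.5 + 7.5 = 25.5
(Check: W+ + W- = 45 should equal n(n+1)/2 = 45.)
Step 4: Test statistic W = min(W+, W-) = 19.5.
Step 5: Ties in |d|, so use the tie-corrected normal approximation.
        E[W] = n(n+1)/4 = 9*10/4 = 22.5.
        Tie groups: |d|=1 (t=2), |d|=6 (t=2), |d|=7 (t=4); sum(t^3 - t) = 72.
        Var[W] = n(n+1)(2n+1)/24 - sum(t^3-t)/48 = 1710/24 - 72/48 = 69.75.
        z = (W - E[W]) / sqrt(Var[W]) = (19.5 - 22.5) / 8.3516 = -0.3592.
        Two-sided p = 2*Phi(z) = 0.719438.
Step 6: alpha = 0.1. fail to reject H0.

W+ = 19.5, W- = 25.5, W = min = 19.5, p = 0.719438, fail to reject H0.


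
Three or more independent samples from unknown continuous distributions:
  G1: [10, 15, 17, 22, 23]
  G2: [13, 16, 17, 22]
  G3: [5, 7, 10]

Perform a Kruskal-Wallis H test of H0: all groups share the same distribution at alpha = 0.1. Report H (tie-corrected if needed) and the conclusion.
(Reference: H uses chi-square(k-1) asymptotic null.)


Step 1: Combine all N = 12 observations and assign midranks.
sorted (value, group, rank): (5,G3,1), (7,G3,2), (10,G1,3.5), (10,G3,3.5), (13,G2,5), (15,G1,6), (16,G2,7), (17,G1,8.5), (17,G2,8.5), (22,G1,10.5), (22,G2,10.5), (23,G1,12)
Step 2: Sum ranks within each group.
R_1 = 40.5 (n_1 = 5)
R_2 = 31 (n_2 = 4)
R_3 = 6.5 (n_3 = 3)
Step 3: H = 12/(N(N+1)) * sum(R_i^2/n_i) - 3(N+1)
     = 12/(12*13) * (40.5^2/5 + 31^2/4 + 6.5^2/3) - 3*13
     = 0.076923 * 582.383 - 39
     = 5.798718.
Step 4: Ties present; correction factor C = 1 - 18/(12^3 - 12) = 0.989510. Corrected H = 5.798718 / 0.989510 = 5.860188.
Step 5: Under H0, H ~ chi^2(2); p-value = 0.053392.
Step 6: alpha = 0.1. reject H0.

H = 5.8602, df = 2, p = 0.053392, reject H0.


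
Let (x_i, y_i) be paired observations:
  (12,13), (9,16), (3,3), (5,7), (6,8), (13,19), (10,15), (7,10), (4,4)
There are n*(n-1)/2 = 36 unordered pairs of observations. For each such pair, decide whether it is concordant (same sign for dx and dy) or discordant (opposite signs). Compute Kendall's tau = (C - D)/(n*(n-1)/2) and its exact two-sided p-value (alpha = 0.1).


Step 1: Enumerate the 36 unordered pairs (i,j) with i<j and classify each by sign(x_j-x_i) * sign(y_j-y_i).
  (1,2):dx=-3,dy=+3->D; (1,3):dx=-9,dy=-10->C; (1,4):dx=-7,dy=-6->C; (1,5):dx=-6,dy=-5->C
  (1,6):dx=+1,dy=+6->C; (1,7):dx=-2,dy=+2->D; (1,8):dx=-5,dy=-3->C; (1,9):dx=-8,dy=-9->C
  (2,3):dx=-6,dy=-13->C; (2,4):dx=-4,dy=-9->C; (2,5):dx=-3,dy=-8->C; (2,6):dx=+4,dy=+3->C
  (2,7):dx=+1,dy=-1->D; (2,8):dx=-2,dy=-6->C; (2,9):dx=-5,dy=-12->C; (3,4):dx=+2,dy=+4->C
  (3,5):dx=+3,dy=+5->C; (3,6):dx=+10,dy=+16->C; (3,7):dx=+7,dy=+12->C; (3,8):dx=+4,dy=+7->C
  (3,9):dx=+1,dy=+1->C; (4,5):dx=+1,dy=+1->C; (4,6):dx=+8,dy=+12->C; (4,7):dx=+5,dy=+8->C
  (4,8):dx=+2,dy=+3->C; (4,9):dx=-1,dy=-3->C; (5,6):dx=+7,dy=+11->C; (5,7):dx=+4,dy=+7->C
  (5,8):dx=+1,dy=+2->C; (5,9):dx=-2,dy=-4->C; (6,7):dx=-3,dy=-4->C; (6,8):dx=-6,dy=-9->C
  (6,9):dx=-9,dy=-15->C; (7,8):dx=-3,dy=-5->C; (7,9):dx=-6,dy=-11->C; (8,9):dx=-3,dy=-6->C
Step 2: C = 33, D = 3, total pairs = 36.
Step 3: tau = (C - D)/(n(n-1)/2) = (33 - 3)/36 = 0.833333.
Step 4: Exact two-sided p-value (enumerate n! = 362880 permutations of y under H0): p = 0.000854.
Step 5: alpha = 0.1. reject H0.

tau_b = 0.8333 (C=33, D=3), p = 0.000854, reject H0.


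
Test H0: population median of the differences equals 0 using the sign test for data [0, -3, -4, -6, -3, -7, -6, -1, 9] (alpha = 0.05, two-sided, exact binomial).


Step 1: Discard zero differences. Original n = 9; n_eff = number of nonzero differences = 8.
Nonzero differences (with sign): -3, -4, -6, -3, -7, -6, -1, +9
Step 2: Count signs: positive = 1, negative = 7.
Step 3: Under H0: P(positive) = 0.5, so the number of positives S ~ Bin(8, 0.5).
Step 4: Two-sided exact p-value = sum of Bin(8,0.5) probabilities at or below the observed probability = 0.070312.
Step 5: alpha = 0.05. fail to reject H0.

n_eff = 8, pos = 1, neg = 7, p = 0.070312, fail to reject H0.


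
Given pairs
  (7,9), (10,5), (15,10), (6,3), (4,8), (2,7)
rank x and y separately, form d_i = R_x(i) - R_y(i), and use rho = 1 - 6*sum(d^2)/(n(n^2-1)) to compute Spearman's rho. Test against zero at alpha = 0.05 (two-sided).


Step 1: Rank x and y separately (midranks; no ties here).
rank(x): 7->4, 10->5, 15->6, 6->3, 4->2, 2->1
rank(y): 9->5, 5->2, 10->6, 3->1, 8->4, 7->3
Step 2: d_i = R_x(i) - R_y(i); compute d_i^2.
  (4-5)^2=1, (5-2)^2=9, (6-6)^2=0, (3-1)^2=4, (2-4)^2=4, (1-3)^2=4
sum(d^2) = 22.
Step 3: rho = 1 - 6*22 / (6*(6^2 - 1)) = 1 - 132/210 = 0.371429.
Step 4: Under H0, t = rho * sqrt((n-2)/(1-rho^2)) = 0.8001 ~ t(4).
Step 5: Two-sided p-value from the t-distribution with 4 df = 0.468478.
Step 6: alpha = 0.05. fail to reject H0.

rho = 0.3714, p = 0.468478, fail to reject H0 at alpha = 0.05.


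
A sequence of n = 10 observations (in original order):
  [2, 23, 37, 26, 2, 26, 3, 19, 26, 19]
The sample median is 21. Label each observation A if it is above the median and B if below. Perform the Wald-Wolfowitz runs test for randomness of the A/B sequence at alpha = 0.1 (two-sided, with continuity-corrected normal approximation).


Step 1: Compute median = 21; label A = above, B = below.
Labels in order: BAAABABBAB  (n_A = 5, n_B = 5)
Step 2: Count runs R = 7.
Step 3: Under H0 (random ordering), E[R] = 2*n_A*n_B/(n_A+n_B) + 1 = 2*5*5/10 + 1 = 6.0000.
        Var[R] = 2*n_A*n_B*(2*n_A*n_B - n_A - n_B) / ((n_A+n_B)^2 * (n_A+n_B-1)) = 2000/900 = 2.2222.
        SD[R] = 1.4907.
Step 4: Continuity-corrected z = (R - 0.5 - E[R]) / SD[R] = (7 - 0.5 - 6.0000) / 1.4907 = 0.3354.
Step 5: Two-sided p-value via normal approximation = 2*(1 - Phi(|z|)) = 0.737316.
Step 6: alpha = 0.1. fail to reject H0.

R = 7, z = 0.3354, p = 0.737316, fail to reject H0.


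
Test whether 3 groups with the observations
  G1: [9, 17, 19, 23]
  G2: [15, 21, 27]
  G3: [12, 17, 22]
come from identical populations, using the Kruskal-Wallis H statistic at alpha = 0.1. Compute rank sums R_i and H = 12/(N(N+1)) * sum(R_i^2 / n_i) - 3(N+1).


Step 1: Combine all N = 10 observations and assign midranks.
sorted (value, group, rank): (9,G1,1), (12,G3,2), (15,G2,3), (17,G1,4.5), (17,G3,4.5), (19,G1,6), (21,G2,7), (22,G3,8), (23,G1,9), (27,G2,10)
Step 2: Sum ranks within each group.
R_1 = 20.5 (n_1 = 4)
R_2 = 20 (n_2 = 3)
R_3 = 14.5 (n_3 = 3)
Step 3: H = 12/(N(N+1)) * sum(R_i^2/n_i) - 3(N+1)
     = 12/(10*11) * (20.5^2/4 + 20^2/3 + 14.5^2/3) - 3*11
     = 0.109091 * 308.479 - 33
     = 0.652273.
Step 4: Ties present; correction factor C = 1 - 6/(10^3 - 10) = 0.993939. Corrected H = 0.652273 / 0.993939 = 0.656250.
Step 5: Under H0, H ~ chi^2(2); p-value = 0.720273.
Step 6: alpha = 0.1. fail to reject H0.

H = 0.6563, df = 2, p = 0.720273, fail to reject H0.


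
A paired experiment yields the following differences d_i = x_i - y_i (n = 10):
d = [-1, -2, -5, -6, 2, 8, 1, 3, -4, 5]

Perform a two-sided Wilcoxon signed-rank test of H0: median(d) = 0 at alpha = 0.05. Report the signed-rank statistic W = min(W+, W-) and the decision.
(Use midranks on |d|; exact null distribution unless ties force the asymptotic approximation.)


Step 1: Drop any zero differences (none here) and take |d_i|.
|d| = [1, 2, 5, 6, 2, 8, 1, 3, 4, 5]
Step 2: Midrank |d_i| (ties get averaged ranks).
ranks: |1|->1.5, |2|->3.5, |5|->7.5, |6|->9, |2|->3.5, |8|->10, |1|->1.5, |3|->5, |4|->6, |5|->7.5
Step 3: Attach original signs; sum ranks with positive sign and with negative sign.
W+ = 3.5 + 10 + 1.5 + 5 + 7.5 = 27.5
W- = 1.5 + 3.5 + 7.5 + 9 + 6 = 27.5
(Check: W+ + W- = 55 should equal n(n+1)/2 = 55.)
Step 4: Test statistic W = min(W+, W-) = 27.5.
Step 5: Ties in |d|, so use the tie-corrected normal approximation.
        E[W] = n(n+1)/4 = 10*11/4 = 27.5.
        Tie groups: |d|=1 (t=2), |d|=2 (t=2), |d|=5 (t=2); sum(t^3 - t) = 18.
        Var[W] = n(n+1)(2n+1)/24 - sum(t^3-t)/48 = 2310/24 - 18/48 = 95.875.
        z = (W - E[W]) / sqrt(Var[W]) = (27.5 - 27.5) / 9.7916 = 0.0000.
        Two-sided p = 2*Phi(z) = 1.000000.
Step 6: alpha = 0.05. fail to reject H0.

W+ = 27.5, W- = 27.5, W = min = 27.5, p = 1.000000, fail to reject H0.


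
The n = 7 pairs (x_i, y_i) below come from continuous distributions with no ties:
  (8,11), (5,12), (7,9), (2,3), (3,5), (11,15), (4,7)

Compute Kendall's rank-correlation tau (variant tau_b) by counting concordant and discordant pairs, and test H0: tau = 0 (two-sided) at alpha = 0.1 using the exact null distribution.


Step 1: Enumerate the 21 unordered pairs (i,j) with i<j and classify each by sign(x_j-x_i) * sign(y_j-y_i).
  (1,2):dx=-3,dy=+1->D; (1,3):dx=-1,dy=-2->C; (1,4):dx=-6,dy=-8->C; (1,5):dx=-5,dy=-6->C
  (1,6):dx=+3,dy=+4->C; (1,7):dx=-4,dy=-4->C; (2,3):dx=+2,dy=-3->D; (2,4):dx=-3,dy=-9->C
  (2,5):dx=-2,dy=-7->C; (2,6):dx=+6,dy=+3->C; (2,7):dx=-1,dy=-5->C; (3,4):dx=-5,dy=-6->C
  (3,5):dx=-4,dy=-4->C; (3,6):dx=+4,dy=+6->C; (3,7):dx=-3,dy=-2->C; (4,5):dx=+1,dy=+2->C
  (4,6):dx=+9,dy=+12->C; (4,7):dx=+2,dy=+4->C; (5,6):dx=+8,dy=+10->C; (5,7):dx=+1,dy=+2->C
  (6,7):dx=-7,dy=-8->C
Step 2: C = 19, D = 2, total pairs = 21.
Step 3: tau = (C - D)/(n(n-1)/2) = (19 - 2)/21 = 0.809524.
Step 4: Exact two-sided p-value (enumerate n! = 5040 permutations of y under H0): p = 0.010714.
Step 5: alpha = 0.1. reject H0.

tau_b = 0.8095 (C=19, D=2), p = 0.010714, reject H0.


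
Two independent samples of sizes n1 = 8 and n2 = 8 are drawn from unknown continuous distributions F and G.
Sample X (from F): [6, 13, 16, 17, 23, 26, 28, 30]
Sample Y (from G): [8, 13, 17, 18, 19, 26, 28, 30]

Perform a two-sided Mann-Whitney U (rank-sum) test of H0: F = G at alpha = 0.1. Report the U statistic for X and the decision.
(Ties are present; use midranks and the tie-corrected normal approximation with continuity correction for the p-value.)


Step 1: Combine and sort all 16 observations; assign midranks.
sorted (value, group): (6,X), (8,Y), (13,X), (13,Y), (16,X), (17,X), (17,Y), (18,Y), (19,Y), (23,X), (26,X), (26,Y), (28,X), (28,Y), (30,X), (30,Y)
ranks: 6->1, 8->2, 13->3.5, 13->3.5, 16->5, 17->6.5, 17->6.5, 18->8, 19->9, 23->10, 26->11.5, 26->11.5, 28->13.5, 28->13.5, 30->15.5, 30->15.5
Step 2: Rank sum for X: R1 = 1 + 3.5 + 5 + 6.5 + 10 + 11.5 + 13.5 + 15.5 = 66.5.
Step 3: U_X = R1 - n1(n1+1)/2 = 66.5 - 8*9/2 = 66.5 - 36 = 30.5.
       U_Y = n1*n2 - U_X = 64 - 30.5 = 33.5.
Step 4: Ties are present, so use the tie-corrected normal approximation (with continuity correction) for the p-value.
Step 5: p-value = 0.916051; compare to alpha = 0.1. fail to reject H0.

U_X = 30.5, p = 0.916051, fail to reject H0 at alpha = 0.1.


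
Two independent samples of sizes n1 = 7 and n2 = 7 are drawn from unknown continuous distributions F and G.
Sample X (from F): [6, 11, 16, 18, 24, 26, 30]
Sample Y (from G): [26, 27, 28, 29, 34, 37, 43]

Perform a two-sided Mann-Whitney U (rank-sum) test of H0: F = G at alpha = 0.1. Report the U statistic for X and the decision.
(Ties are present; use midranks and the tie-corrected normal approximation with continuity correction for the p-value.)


Step 1: Combine and sort all 14 observations; assign midranks.
sorted (value, group): (6,X), (11,X), (16,X), (18,X), (24,X), (26,X), (26,Y), (27,Y), (28,Y), (29,Y), (30,X), (34,Y), (37,Y), (43,Y)
ranks: 6->1, 11->2, 16->3, 18->4, 24->5, 26->6.5, 26->6.5, 27->8, 28->9, 29->10, 30->11, 34->12, 37->13, 43->14
Step 2: Rank sum for X: R1 = 1 + 2 + 3 + 4 + 5 + 6.5 + 11 = 32.5.
Step 3: U_X = R1 - n1(n1+1)/2 = 32.5 - 7*8/2 = 32.5 - 28 = 4.5.
       U_Y = n1*n2 - U_X = 49 - 4.5 = 44.5.
Step 4: Ties are present, so use the tie-corrected normal approximation (with continuity correction) for the p-value.
Step 5: p-value = 0.012618; compare to alpha = 0.1. reject H0.

U_X = 4.5, p = 0.012618, reject H0 at alpha = 0.1.


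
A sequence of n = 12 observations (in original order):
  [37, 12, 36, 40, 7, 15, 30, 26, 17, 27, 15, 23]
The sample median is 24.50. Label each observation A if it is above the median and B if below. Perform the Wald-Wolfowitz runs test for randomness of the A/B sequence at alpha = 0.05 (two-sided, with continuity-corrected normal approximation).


Step 1: Compute median = 24.50; label A = above, B = below.
Labels in order: ABAABBAABABB  (n_A = 6, n_B = 6)
Step 2: Count runs R = 8.
Step 3: Under H0 (random ordering), E[R] = 2*n_A*n_B/(n_A+n_B) + 1 = 2*6*6/12 + 1 = 7.0000.
        Var[R] = 2*n_A*n_B*(2*n_A*n_B - n_A - n_B) / ((n_A+n_B)^2 * (n_A+n_B-1)) = 4320/1584 = 2.7273.
        SD[R] = 1.6514.
Step 4: Continuity-corrected z = (R - 0.5 - E[R]) / SD[R] = (8 - 0.5 - 7.0000) / 1.6514 = 0.3028.
Step 5: Two-sided p-value via normal approximation = 2*(1 - Phi(|z|)) = 0.762069.
Step 6: alpha = 0.05. fail to reject H0.

R = 8, z = 0.3028, p = 0.762069, fail to reject H0.


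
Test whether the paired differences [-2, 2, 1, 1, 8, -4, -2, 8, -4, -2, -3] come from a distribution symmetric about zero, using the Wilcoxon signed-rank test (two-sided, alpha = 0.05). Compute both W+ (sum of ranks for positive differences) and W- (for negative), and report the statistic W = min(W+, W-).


Step 1: Drop any zero differences (none here) and take |d_i|.
|d| = [2, 2, 1, 1, 8, 4, 2, 8, 4, 2, 3]
Step 2: Midrank |d_i| (ties get averaged ranks).
ranks: |2|->4.5, |2|->4.5, |1|->1.5, |1|->1.5, |8|->10.5, |4|->8.5, |2|->4.5, |8|->10.5, |4|->8.5, |2|->4.5, |3|->7
Step 3: Attach original signs; sum ranks with positive sign and with negative sign.
W+ = 4.5 + 1.5 + 1.5 + 10.5 + 10.5 = 28.5
W- = 4.5 + 8.5 + 4.5 + 8.5 + 4.5 + 7 = 37.5
(Check: W+ + W- = 66 should equal n(n+1)/2 = 66.)
Step 4: Test statistic W = min(W+, W-) = 28.5.
Step 5: Ties in |d|, so use the tie-corrected normal approximation.
        E[W] = n(n+1)/4 = 11*12/4 = 33.
        Tie groups: |d|=1 (t=2), |d|=2 (t=4), |d|=4 (t=2), |d|=8 (t=2); sum(t^3 - t) = 78.
        Var[W] = n(n+1)(2n+1)/24 - sum(t^3-t)/48 = 3036/24 - 78/48 = 124.875.
        z = (W - E[W]) / sqrt(Var[W]) = (28.5 - 33) / 11.1747 = -0.4027.
        Two-sided p = 2*Phi(z) = 0.687174.
Step 6: alpha = 0.05. fail to reject H0.

W+ = 28.5, W- = 37.5, W = min = 28.5, p = 0.687174, fail to reject H0.
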